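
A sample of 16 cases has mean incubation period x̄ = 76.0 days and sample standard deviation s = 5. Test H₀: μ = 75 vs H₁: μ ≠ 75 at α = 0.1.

t = (x̄ - μ₀)/(s/√n) = (76.0 - 75)/(5/√16) = 0.8. df = 15, critical t = ±1.753. Fail to reject H₀.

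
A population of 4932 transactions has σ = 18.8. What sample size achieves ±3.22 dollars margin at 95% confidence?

Without FPC: n₀ = (1.96×18.8/3.22)² = 130.953. With FPC: n = n₀N/(n₀+N-1) = 127.6 → n = 128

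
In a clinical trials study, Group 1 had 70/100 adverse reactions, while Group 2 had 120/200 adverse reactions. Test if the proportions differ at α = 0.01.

p̂₁ = 0.7, p̂₂ = 0.6, pooled p̂ = 0.633. z = 1.694. Critical: ±2.576. Fail to reject H₀.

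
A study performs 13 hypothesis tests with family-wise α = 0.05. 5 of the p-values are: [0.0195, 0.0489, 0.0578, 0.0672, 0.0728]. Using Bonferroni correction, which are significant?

Bonferroni α = 0.05/13 = 0.00385. None of the given p-values are significant.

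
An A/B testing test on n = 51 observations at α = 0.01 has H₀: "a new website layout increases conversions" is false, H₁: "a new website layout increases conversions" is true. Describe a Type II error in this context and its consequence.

Type II error: failing to reject H₀ when it is false — concluding that a new website layout increases conversions is not supported when in fact it is. Consequence: discarding a layout that would have improved conversions — lost revenue.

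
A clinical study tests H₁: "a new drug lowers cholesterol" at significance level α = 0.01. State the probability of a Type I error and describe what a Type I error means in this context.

P(Type I error) = α = 0.01. A Type I error is rejecting H₀ when H₀ is actually true (false positive) — here, concluding that a new drug lowers cholesterol when in fact this is not the case. Consequence: approving an ineffective drug — patients take a useless medication and may skip effective alternatives.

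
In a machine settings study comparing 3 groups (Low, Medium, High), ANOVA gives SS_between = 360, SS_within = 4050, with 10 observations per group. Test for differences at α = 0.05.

df_between = 2, df_within = 27. F = MS_between/MS_within = 180.0/150.0 = 1.2. F_crit ≈ 3.354. Fail to reject H₀.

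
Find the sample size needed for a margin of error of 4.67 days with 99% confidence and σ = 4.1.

n = (z*σ/E)² = (2.576×4.1/4.67)² = 5.1 → n = 6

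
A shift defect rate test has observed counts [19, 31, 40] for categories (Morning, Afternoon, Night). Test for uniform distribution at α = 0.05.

Expected = 30 each. χ² = Σ(O-E)²/E = 7.4. df = 2, critical value = 5.991. Reject H₀.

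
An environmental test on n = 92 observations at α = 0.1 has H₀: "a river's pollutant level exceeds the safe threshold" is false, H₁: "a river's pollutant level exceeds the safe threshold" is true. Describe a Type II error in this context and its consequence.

Type II error: failing to reject H₀ when it is false — concluding that a river's pollutant level exceeds the safe threshold is not supported when in fact it is. Consequence: allowing unsafe pollution to continue.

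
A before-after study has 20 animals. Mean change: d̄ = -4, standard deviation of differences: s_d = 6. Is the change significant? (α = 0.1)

t = d̄/(s_d/√n) = -4/(6/√20) = -2.981. df = 19, critical t = ±1.729. Reject H₀.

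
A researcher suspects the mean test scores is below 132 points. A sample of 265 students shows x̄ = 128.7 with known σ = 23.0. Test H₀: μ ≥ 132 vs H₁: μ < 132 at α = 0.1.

z = -2.336. Critical value: -1.28. Reject H₀.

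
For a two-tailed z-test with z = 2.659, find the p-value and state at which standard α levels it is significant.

p = 2·P(Z > |2.659|) = 2·(1 - Φ(2.659)) ≈ 0.0078. Significant at α = 0.1; Significant at α = 0.05; Significant at α = 0.01.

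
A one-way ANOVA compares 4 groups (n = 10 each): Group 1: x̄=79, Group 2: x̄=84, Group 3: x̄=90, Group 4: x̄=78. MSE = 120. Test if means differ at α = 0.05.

Grand mean = 82.75. SS_between = 907.5, MS_between = 302.5. F = 2.521, F_crit ≈ 2.866. Fail to reject H₀.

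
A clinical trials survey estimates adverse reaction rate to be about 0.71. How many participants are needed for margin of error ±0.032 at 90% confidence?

n = z²p(1-p)/E² = 1.645²×0.71×0.29/0.032² = 544.1 → n = 545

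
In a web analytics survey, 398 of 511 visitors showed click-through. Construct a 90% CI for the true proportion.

p̂ = 0.779. CI = p̂ ± z*√(p̂(1-p̂)/n) = (0.749, 0.809)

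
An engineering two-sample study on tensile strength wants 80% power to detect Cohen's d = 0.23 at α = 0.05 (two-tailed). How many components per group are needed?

z_{α/2} = 1.96, z_β = Φ⁻¹(0.8) = 0.842. For small effect (d = 0.23): n per group = 2(z_{α/2} + z_β)²/d² = 2(1.96 + 0.842)²/0.23² = 296.8 → 297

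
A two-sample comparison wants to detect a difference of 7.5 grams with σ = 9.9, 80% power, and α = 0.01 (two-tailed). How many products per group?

n per group = 2(z_α/2 + z_β)²σ²/d² = 2×(2.576 + 0.84)²×9.9²/7.5² = 40.7 → n = 41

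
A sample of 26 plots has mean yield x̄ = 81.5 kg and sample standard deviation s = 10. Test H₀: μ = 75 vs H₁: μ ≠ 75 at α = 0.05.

t = (x̄ - μ₀)/(s/√n) = (81.5 - 75)/(10/√26) = 3.314. df = 25, critical t = ±2.06. Reject H₀.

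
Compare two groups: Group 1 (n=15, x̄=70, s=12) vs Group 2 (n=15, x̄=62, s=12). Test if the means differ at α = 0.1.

Pooled sp = 12.0. t = 1.826, df = 28. Critical t = ±1.701. Reject H₀.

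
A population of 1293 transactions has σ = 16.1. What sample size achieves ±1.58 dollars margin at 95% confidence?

Without FPC: n₀ = (1.96×16.1/1.58)² = 398.887. With FPC: n = n₀N/(n₀+N-1) = 305.02 → n = 306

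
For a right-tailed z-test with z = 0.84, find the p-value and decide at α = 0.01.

p = P(Z > 0.84) = 1 - Φ(0.84) ≈ 0.2005. Since p ≥ 0.01, fail to reject H₀ (not significant) at α = 0.01.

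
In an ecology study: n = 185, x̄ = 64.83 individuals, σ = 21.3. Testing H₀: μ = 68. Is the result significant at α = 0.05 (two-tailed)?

z = (64.83 - 68)/(21.3/√185) = -2.024. Since |z| > 1.96, significant at α = 0.05.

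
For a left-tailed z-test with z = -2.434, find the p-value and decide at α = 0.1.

p = P(Z < -2.434) = Φ(-2.434) ≈ 0.0075. Since p < 0.1, reject H₀ (significant) at α = 0.1.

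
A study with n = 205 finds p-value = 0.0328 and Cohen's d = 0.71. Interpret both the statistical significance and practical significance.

Statistically significant (p = 0.0328 < 0.05). Cohen's d = 0.71 indicates a medium effect size. Both statistical and practical significance should be considered.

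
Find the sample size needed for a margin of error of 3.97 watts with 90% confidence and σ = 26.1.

n = (z*σ/E)² = (1.645×26.1/3.97)² = 117.0 → n = 117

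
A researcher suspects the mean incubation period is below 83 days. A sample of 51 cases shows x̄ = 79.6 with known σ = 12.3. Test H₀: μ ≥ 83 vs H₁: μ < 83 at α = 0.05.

z = -1.974. Critical value: -1.645. Reject H₀.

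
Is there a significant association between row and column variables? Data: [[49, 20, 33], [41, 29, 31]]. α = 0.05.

χ² = 2.422. df = 2, critical = 5.991. Fail to reject H₀. No evidence of dependence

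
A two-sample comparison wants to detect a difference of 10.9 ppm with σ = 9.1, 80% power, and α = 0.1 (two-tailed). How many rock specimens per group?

n per group = 2(z_α/2 + z_β)²σ²/d² = 2×(1.645 + 0.84)²×9.1²/10.9² = 8.6 → n = 9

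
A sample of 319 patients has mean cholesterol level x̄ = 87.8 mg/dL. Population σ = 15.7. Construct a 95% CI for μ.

CI = x̄ ± z*(σ/√n) = 87.8 ± 1.96(15.7/√319) = 87.8 ± 1.72 = (86.08, 89.52)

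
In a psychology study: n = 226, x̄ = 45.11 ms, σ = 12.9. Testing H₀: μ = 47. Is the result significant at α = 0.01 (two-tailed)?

z = (45.11 - 47)/(12.9/√226) = -2.203. Since |z| ≤ 2.576, not significant at α = 0.01.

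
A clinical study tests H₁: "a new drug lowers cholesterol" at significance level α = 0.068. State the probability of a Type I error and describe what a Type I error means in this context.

P(Type I error) = α = 0.068. A Type I error is rejecting H₀ when H₀ is actually true (false positive) — here, concluding that a new drug lowers cholesterol when in fact this is not the case. Consequence: approving an ineffective drug — patients take a useless medication and may skip effective alternatives.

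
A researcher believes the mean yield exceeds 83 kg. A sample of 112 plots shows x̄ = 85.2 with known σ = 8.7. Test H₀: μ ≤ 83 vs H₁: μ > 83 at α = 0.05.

z = 2.676. Critical value: 1.645. Reject H₀.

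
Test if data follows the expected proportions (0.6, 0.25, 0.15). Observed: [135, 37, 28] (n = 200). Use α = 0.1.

Expected: [120.0, 50.0, 30.0]. χ² = 5.388. df = 2, critical = 4.605. Reject H₀.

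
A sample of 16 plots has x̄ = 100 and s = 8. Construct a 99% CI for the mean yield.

CI = x̄ ± t*(s/√n) = 100 ± 2.947(8/√16) = (94.11, 105.89)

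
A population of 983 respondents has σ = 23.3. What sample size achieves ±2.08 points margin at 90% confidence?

Without FPC: n₀ = (1.645×23.3/2.08)² = 339.56. With FPC: n = n₀N/(n₀+N-1) = 252.6 → n = 253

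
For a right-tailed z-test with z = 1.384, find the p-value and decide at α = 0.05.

p = P(Z > 1.384) = 1 - Φ(1.384) ≈ 0.0832. Since p ≥ 0.05, fail to reject H₀ (not significant) at α = 0.05.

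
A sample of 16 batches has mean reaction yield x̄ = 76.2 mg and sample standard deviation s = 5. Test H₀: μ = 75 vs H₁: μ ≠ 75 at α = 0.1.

t = (x̄ - μ₀)/(s/√n) = (76.2 - 75)/(5/√16) = 0.96. df = 15, critical t = ±1.753. Fail to reject H₀.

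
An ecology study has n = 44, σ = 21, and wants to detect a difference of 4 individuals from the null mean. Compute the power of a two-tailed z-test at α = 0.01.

SE = σ/√n = 21/√44 = 3.166. Non-centrality λ = d/SE = 4/3.166 = 1.263. Power ≈ Φ(λ - z_{α/2}) = Φ(1.263 - 2.576) = Φ(-1.313) = 0.095.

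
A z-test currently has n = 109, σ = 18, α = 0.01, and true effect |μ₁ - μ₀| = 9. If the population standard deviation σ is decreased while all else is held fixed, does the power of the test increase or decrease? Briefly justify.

Power increases: a smaller σ shrinks the standard error σ/√n, moving the sampling distribution under H₁ further from the critical value.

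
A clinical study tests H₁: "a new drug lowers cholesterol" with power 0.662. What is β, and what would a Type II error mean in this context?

β = 1 - power = 1 - 0.662 = 0.338. A Type II error is failing to reject H₀ when H₀ is false (false negative) — here, failing to conclude that a new drug lowers cholesterol when in fact it is true. Consequence: shelving an effective drug — patients miss out on a treatment that would have helped.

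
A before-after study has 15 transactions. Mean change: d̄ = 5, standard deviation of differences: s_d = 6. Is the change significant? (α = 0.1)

t = d̄/(s_d/√n) = 5/(6/√15) = 3.227. df = 14, critical t = ±1.761. Reject H₀.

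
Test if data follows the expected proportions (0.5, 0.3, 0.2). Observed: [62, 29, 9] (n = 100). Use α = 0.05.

Expected: [50.0, 30.0, 20.0]. χ² = 8.963. df = 2, critical = 5.991. Reject H₀.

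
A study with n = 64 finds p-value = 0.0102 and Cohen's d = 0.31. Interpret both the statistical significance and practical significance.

Statistically significant (p = 0.0102 < 0.05). Cohen's d = 0.31 indicates a small effect size. Both statistical and practical significance should be considered.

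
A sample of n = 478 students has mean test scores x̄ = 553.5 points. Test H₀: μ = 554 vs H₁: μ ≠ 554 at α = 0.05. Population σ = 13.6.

z = (x̄ - μ₀)/(σ/√n) = (553.5 - 554)/(13.6/√478) = -0.804. Critical value: ±1.96. Since |-0.804| ≤ 1.96, Fail to reject H₀.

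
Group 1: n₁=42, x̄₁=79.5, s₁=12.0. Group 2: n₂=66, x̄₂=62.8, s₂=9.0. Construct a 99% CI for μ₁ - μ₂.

Difference = 16.7. SE = √(12.0²/42 + 9.0²/66) = 2.158. CI = (11.14, 22.26)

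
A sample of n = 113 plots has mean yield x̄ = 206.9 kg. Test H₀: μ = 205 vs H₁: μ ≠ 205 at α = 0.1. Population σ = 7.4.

z = (x̄ - μ₀)/(σ/√n) = (206.9 - 205)/(7.4/√113) = 2.729. Critical value: ±1.645. Since |2.729| > 1.645, Reject H₀.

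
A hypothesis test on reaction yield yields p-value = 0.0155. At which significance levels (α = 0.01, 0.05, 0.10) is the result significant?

p = 0.0155. Significant at: α = 0.05, 0.1.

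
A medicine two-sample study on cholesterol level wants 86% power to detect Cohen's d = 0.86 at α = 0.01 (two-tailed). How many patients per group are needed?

z_{α/2} = 2.576, z_β = Φ⁻¹(0.86) = 1.08. For large effect (d = 0.86): n per group = 2(z_{α/2} + z_β)²/d² = 2(2.576 + 1.08)²/0.86² = 36.1 → 37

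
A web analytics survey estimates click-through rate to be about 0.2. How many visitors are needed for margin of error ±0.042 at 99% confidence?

n = z²p(1-p)/E² = 2.576²×0.2×0.8/0.042² = 601.9 → n = 602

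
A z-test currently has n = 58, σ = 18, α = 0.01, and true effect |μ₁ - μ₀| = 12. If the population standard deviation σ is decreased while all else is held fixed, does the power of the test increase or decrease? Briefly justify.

Power increases: a smaller σ shrinks the standard error σ/√n, moving the sampling distribution under H₁ further from the critical value.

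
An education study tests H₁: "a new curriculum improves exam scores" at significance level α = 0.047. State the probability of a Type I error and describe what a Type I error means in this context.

P(Type I error) = α = 0.047. A Type I error is rejecting H₀ when H₀ is actually true (false positive) — here, concluding that a new curriculum improves exam scores when in fact this is not the case. Consequence: adopting a curriculum that gives no real benefit — disruption for nothing.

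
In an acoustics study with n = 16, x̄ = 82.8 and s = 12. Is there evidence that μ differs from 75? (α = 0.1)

t = (x̄ - μ₀)/(s/√n) = (82.8 - 75)/(12/√16) = 2.6. df = 15, critical t = ±1.753. Reject H₀.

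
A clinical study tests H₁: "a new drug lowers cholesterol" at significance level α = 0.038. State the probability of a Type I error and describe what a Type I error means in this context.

P(Type I error) = α = 0.038. A Type I error is rejecting H₀ when H₀ is actually true (false positive) — here, concluding that a new drug lowers cholesterol when in fact this is not the case. Consequence: approving an ineffective drug — patients take a useless medication and may skip effective alternatives.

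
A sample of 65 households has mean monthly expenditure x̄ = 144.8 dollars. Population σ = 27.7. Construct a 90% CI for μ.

CI = x̄ ± z*(σ/√n) = 144.8 ± 1.645(27.7/√65) = 144.8 ± 5.65 = (139.15, 150.45)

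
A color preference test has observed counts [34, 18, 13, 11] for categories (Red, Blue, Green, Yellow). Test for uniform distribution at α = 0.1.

Expected = 19 each. χ² = Σ(O-E)²/E = 17.158. df = 3, critical value = 6.251. Reject H₀.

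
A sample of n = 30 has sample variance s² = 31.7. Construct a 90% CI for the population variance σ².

df = 29. χ²_{0.05} = 42.557, χ²_{0.95} = 17.708. CI for σ² = ((n-1)s²/χ²_{α/2}, (n-1)s²/χ²_{1-α/2}) = (29·31.7/42.557, 29·31.7/17.708) = (21.6, 51.91)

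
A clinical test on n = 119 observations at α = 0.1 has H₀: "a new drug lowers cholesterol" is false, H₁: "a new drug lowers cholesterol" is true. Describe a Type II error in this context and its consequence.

Type II error: failing to reject H₀ when it is false — concluding that a new drug lowers cholesterol is not supported when in fact it is. Consequence: shelving an effective drug — patients miss out on a treatment that would have helped.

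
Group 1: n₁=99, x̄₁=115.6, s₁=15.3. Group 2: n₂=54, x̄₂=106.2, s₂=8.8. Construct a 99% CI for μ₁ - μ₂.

Difference = 9.4. SE = √(15.3²/99 + 8.8²/54) = 1.949. CI = (4.38, 14.42)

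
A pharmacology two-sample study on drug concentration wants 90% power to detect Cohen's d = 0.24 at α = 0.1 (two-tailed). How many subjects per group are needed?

z_{α/2} = 1.645, z_β = Φ⁻¹(0.9) = 1.282. For small effect (d = 0.24): n per group = 2(z_{α/2} + z_β)²/d² = 2(1.645 + 1.282)²/0.24² = 297.5 → 298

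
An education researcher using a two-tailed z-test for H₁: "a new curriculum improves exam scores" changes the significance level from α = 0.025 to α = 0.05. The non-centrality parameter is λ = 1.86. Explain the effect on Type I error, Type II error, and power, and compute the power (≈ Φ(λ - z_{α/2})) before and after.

Increasing α from 0.025 to 0.05:
• Type I error rate increases (α is the Type I rate by definition).
• Critical value moves from z_{α/2} = 2.241 to 1.96, so power = Φ(λ - z_{α/2}) goes from Φ(1.86 - 2.241) = 0.352 to Φ(1.86 - 1.96) = 0.46.
• Type II error rate β = 1 - power therefore decreases (0.648 → 0.54).
Appropriate when false negatives are costly — here, keeping the old curriculum when the new one would have helped students.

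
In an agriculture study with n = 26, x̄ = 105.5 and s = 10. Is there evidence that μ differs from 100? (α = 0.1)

t = (x̄ - μ₀)/(s/√n) = (105.5 - 100)/(10/√26) = 2.804. df = 25, critical t = ±1.708. Reject H₀.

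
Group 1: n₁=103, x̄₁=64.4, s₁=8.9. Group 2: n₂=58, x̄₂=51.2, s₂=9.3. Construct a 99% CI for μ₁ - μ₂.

Difference = 13.2. SE = √(8.9²/103 + 9.3²/58) = 1.503. CI = (9.33, 17.07)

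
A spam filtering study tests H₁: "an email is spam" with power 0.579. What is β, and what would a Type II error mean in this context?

β = 1 - power = 1 - 0.579 = 0.421. A Type II error is failing to reject H₀ when H₀ is false (false negative) — here, failing to conclude that an email is spam when in fact it is true. Consequence: a spam email lands in the inbox.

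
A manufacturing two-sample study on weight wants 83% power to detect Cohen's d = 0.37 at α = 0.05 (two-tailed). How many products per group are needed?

z_{α/2} = 1.96, z_β = Φ⁻¹(0.83) = 0.954. For small effect (d = 0.37): n per group = 2(z_{α/2} + z_β)²/d² = 2(1.96 + 0.954)²/0.37² = 124.1 → 125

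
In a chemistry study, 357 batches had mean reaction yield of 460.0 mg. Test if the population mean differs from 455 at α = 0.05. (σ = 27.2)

z = (x̄ - μ₀)/(σ/√n) = (460.0 - 455)/(27.2/√357) = 3.473. Critical value: ±1.96. Since |3.473| > 1.96, Reject H₀.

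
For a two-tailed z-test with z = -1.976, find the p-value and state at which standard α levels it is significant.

p = 2·P(Z > |-1.976|) = 2·(1 - Φ(1.976)) ≈ 0.0482. Significant at α = 0.1; Significant at α = 0.05.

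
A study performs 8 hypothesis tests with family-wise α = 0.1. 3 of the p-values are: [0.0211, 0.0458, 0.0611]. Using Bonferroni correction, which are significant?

Bonferroni α = 0.1/8 = 0.0125. None of the given p-values are significant.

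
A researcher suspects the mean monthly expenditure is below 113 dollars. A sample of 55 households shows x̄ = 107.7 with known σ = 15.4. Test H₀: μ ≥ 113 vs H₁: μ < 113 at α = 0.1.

z = -2.552. Critical value: -1.28. Reject H₀.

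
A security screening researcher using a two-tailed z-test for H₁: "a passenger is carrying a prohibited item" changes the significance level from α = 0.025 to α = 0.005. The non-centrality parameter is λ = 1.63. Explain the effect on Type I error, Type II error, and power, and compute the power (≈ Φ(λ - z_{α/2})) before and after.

Decreasing α from 0.025 to 0.005:
• Type I error rate decreases (α is the Type I rate by definition).
• Critical value moves from z_{α/2} = 2.241 to 2.807, so power = Φ(λ - z_{α/2}) goes from Φ(1.63 - 2.241) = 0.271 to Φ(1.63 - 2.807) = 0.12.
• Type II error rate β = 1 - power therefore increases (0.729 → 0.88).
Appropriate when false positives are costly — here, detaining an innocent passenger — delay and inconvenience.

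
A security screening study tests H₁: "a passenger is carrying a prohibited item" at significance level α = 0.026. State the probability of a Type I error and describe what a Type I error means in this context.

P(Type I error) = α = 0.026. A Type I error is rejecting H₀ when H₀ is actually true (false positive) — here, concluding that a passenger is carrying a prohibited item when in fact this is not the case. Consequence: detaining an innocent passenger — delay and inconvenience.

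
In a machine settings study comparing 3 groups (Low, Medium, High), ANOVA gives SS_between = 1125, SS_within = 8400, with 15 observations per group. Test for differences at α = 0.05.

df_between = 2, df_within = 42. F = MS_between/MS_within = 562.5/200.0 = 2.812. F_crit ≈ 3.22. Fail to reject H₀.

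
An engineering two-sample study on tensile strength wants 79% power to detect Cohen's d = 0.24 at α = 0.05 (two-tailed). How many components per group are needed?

z_{α/2} = 1.96, z_β = Φ⁻¹(0.79) = 0.806. For small effect (d = 0.24): n per group = 2(z_{α/2} + z_β)²/d² = 2(1.96 + 0.806)²/0.24² = 265.7 → 266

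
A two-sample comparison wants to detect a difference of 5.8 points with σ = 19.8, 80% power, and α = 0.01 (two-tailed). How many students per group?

n per group = 2(z_α/2 + z_β)²σ²/d² = 2×(2.576 + 0.84)²×19.8²/5.8² = 272.0 → n = 272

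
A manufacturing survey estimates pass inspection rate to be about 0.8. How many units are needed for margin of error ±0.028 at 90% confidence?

n = z²p(1-p)/E² = 1.645²×0.8×0.2/0.028² = 552.2 → n = 553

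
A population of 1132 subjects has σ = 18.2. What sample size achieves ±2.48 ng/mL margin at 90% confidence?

Without FPC: n₀ = (1.645×18.2/2.48)² = 145.737. With FPC: n = n₀N/(n₀+N-1) = 129.2 → n = 130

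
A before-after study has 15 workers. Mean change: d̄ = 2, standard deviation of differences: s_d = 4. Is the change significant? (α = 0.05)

t = d̄/(s_d/√n) = 2/(4/√15) = 1.936. df = 14, critical t = ±2.145. Fail to reject H₀.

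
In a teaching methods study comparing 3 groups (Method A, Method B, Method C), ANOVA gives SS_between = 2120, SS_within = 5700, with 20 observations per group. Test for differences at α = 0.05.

df_between = 2, df_within = 57. F = MS_between/MS_within = 1060.0/100.0 = 10.6. F_crit ≈ 3.159. Reject H₀. At least one mean differs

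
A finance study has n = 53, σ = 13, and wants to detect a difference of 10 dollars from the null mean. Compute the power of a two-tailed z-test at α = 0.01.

SE = σ/√n = 13/√53 = 1.786. Non-centrality λ = d/SE = 10/1.786 = 5.6. Power ≈ Φ(λ - z_{α/2}) = Φ(5.6 - 2.576) = Φ(3.024) = 0.999.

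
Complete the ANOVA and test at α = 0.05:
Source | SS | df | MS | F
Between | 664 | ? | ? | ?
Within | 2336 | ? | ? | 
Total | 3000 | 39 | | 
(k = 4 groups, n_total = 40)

df_between = 3, df_within = 36. MS_between = 221.33, MS_within = 64.89. F = 3.411, F_crit ≈ 2.866. Reject H₀.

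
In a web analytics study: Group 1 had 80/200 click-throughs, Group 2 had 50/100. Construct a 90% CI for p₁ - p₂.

p̂₁ = 0.4, p̂₂ = 0.5. Difference = -0.1. CI = (-0.2, 0.0)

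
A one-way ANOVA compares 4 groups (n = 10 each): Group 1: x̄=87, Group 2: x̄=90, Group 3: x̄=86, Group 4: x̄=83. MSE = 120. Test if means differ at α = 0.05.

Grand mean = 86.5. SS_between = 250.0, MS_between = 83.33. F = 0.694, F_crit ≈ 2.866. Fail to reject H₀.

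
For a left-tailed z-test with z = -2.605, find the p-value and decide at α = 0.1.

p = P(Z < -2.605) = Φ(-2.605) ≈ 0.0046. Since p < 0.1, reject H₀ (significant) at α = 0.1.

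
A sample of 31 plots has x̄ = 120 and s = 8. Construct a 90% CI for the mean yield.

CI = x̄ ± t*(s/√n) = 120 ± 1.697(8/√31) = (117.56, 122.44)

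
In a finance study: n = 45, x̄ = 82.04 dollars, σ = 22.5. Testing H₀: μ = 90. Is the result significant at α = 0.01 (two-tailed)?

z = (82.04 - 90)/(22.5/√45) = -2.373. Since |z| ≤ 2.576, not significant at α = 0.01.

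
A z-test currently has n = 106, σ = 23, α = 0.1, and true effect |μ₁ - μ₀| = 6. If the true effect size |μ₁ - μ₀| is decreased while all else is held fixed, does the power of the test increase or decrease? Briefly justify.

Power decreases: a smaller true effect decreases the non-centrality λ = |μ₁ - μ₀|/(σ/√n).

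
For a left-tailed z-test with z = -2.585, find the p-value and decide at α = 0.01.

p = P(Z < -2.585) = Φ(-2.585) ≈ 0.0049. Since p < 0.01, reject H₀ (significant) at α = 0.01.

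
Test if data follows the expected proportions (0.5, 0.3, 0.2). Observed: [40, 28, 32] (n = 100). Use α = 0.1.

Expected: [50.0, 30.0, 20.0]. χ² = 9.333. df = 2, critical = 4.605. Reject H₀.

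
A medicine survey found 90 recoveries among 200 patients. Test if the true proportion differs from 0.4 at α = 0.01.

p̂ = 0.45, p₀ = 0.4. z = (p̂ - p₀)/√(p₀(1-p₀)/n) = 1.443. Critical: ±2.576. Fail to reject H₀.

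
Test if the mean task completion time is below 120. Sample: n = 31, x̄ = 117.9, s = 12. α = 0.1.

t = (117.9 - 120)/(12/√31) = -0.974, df = 30. Critical t = -1.31. Fail to reject H₀.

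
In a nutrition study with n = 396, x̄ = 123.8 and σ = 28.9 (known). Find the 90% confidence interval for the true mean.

CI = x̄ ± z*(σ/√n) = 123.8 ± 1.645(28.9/√396) = 123.8 ± 2.39 = (121.41, 126.19)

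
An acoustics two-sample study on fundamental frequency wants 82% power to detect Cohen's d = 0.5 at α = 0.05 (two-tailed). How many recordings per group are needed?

z_{α/2} = 1.96, z_β = Φ⁻¹(0.82) = 0.915. For medium effect (d = 0.5): n per group = 2(z_{α/2} + z_β)²/d² = 2(1.96 + 0.915)²/0.5² = 66.1 → 67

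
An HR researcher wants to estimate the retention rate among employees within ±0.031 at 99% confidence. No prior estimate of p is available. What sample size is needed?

Conservative approach: use p = 0.5 (maximizes p(1-p) = 0.25). n = z²(0.25)/E² = 2.576²×0.25/0.031² = 1726.3 → n = 1727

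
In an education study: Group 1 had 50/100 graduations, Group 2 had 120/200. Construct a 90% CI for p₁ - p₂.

p̂₁ = 0.5, p̂₂ = 0.6. Difference = -0.1. CI = (-0.2, 0.0)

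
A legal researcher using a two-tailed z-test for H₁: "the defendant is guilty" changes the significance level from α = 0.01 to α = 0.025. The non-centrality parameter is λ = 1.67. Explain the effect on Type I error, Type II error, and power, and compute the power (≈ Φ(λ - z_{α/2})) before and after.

Increasing α from 0.01 to 0.025:
• Type I error rate increases (α is the Type I rate by definition).
• Critical value moves from z_{α/2} = 2.576 to 2.241, so power = Φ(λ - z_{α/2}) goes from Φ(1.67 - 2.576) = 0.182 to Φ(1.67 - 2.241) = 0.284.
• Type II error rate β = 1 - power therefore decreases (0.818 → 0.716).
Appropriate when false negatives are costly — here, acquitting a guilty person.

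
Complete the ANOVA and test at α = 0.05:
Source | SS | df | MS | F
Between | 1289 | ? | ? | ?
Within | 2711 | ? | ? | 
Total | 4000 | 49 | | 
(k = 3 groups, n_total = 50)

df_between = 2, df_within = 47. MS_between = 644.5, MS_within = 57.68. F = 11.174, F_crit ≈ 3.195. Reject H₀.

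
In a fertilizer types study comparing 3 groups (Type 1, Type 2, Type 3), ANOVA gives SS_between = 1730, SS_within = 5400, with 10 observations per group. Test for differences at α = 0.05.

df_between = 2, df_within = 27. F = MS_between/MS_within = 865.0/200.0 = 4.325. F_crit ≈ 3.354. Reject H₀. At least one mean differs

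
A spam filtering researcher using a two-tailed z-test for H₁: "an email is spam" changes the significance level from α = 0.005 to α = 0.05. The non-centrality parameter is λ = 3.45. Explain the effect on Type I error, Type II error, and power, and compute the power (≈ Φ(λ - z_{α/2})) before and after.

Increasing α from 0.005 to 0.05:
• Type I error rate increases (α is the Type I rate by definition).
• Critical value moves from z_{α/2} = 2.807 to 1.96, so power = Φ(λ - z_{α/2}) goes from Φ(3.45 - 2.807) = 0.74 to Φ(3.45 - 1.96) = 0.932.
• Type II error rate β = 1 - power therefore decreases (0.26 → 0.068).
Appropriate when false negatives are costly — here, a spam email lands in the inbox.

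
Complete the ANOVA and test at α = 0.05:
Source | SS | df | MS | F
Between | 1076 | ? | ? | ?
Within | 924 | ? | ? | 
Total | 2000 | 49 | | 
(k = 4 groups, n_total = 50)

df_between = 3, df_within = 46. MS_between = 358.67, MS_within = 20.09. F = 17.856, F_crit ≈ 2.807. Reject H₀.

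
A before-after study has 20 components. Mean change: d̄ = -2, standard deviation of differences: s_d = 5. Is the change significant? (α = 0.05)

t = d̄/(s_d/√n) = -2/(5/√20) = -1.789. df = 19, critical t = ±2.093. Fail to reject H₀.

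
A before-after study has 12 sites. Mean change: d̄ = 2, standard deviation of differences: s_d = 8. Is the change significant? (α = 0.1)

t = d̄/(s_d/√n) = 2/(8/√12) = 0.866. df = 11, critical t = ±1.796. Fail to reject H₀.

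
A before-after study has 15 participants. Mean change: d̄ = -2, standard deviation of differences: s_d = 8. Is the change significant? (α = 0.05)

t = d̄/(s_d/√n) = -2/(8/√15) = -0.968. df = 14, critical t = ±2.145. Fail to reject H₀.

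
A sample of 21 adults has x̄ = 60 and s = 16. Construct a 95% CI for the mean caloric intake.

CI = x̄ ± t*(s/√n) = 60 ± 2.086(16/√21) = (52.72, 67.28)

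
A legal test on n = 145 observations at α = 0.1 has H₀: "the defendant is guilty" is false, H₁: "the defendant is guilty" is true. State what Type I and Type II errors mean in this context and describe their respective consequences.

Type I (false positive): concluding that the defendant is guilty when it is not — convicting an innocent person. Type II (false negative): failing to conclude that the defendant is guilty when it is — acquitting a guilty person. Which is costlier depends on domain priorities and is a judgement call rather than a statistical fact.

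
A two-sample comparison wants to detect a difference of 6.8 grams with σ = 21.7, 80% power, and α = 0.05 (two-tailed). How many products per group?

n per group = 2(z_α/2 + z_β)²σ²/d² = 2×(1.96 + 0.84)²×21.7²/6.8² = 159.7 → n = 160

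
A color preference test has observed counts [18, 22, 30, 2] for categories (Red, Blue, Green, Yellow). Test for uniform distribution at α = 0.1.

Expected = 18 each. χ² = Σ(O-E)²/E = 23.111. df = 3, critical value = 6.251. Reject H₀.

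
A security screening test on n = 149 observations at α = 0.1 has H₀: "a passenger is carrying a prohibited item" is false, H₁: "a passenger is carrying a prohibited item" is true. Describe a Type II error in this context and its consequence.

Type II error: failing to reject H₀ when it is false — concluding that a passenger is carrying a prohibited item is not supported when in fact it is. Consequence: letting a prohibited item through — security breach.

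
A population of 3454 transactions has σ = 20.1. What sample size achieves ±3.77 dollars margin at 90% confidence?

Without FPC: n₀ = (1.645×20.1/3.77)² = 76.92. With FPC: n = n₀N/(n₀+N-1) = 75.3 → n = 76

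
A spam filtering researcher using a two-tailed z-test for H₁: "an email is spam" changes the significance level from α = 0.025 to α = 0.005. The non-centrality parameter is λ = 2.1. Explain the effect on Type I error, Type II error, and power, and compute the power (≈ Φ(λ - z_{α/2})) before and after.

Decreasing α from 0.025 to 0.005:
• Type I error rate decreases (α is the Type I rate by definition).
• Critical value moves from z_{α/2} = 2.241 to 2.807, so power = Φ(λ - z_{α/2}) goes from Φ(2.1 - 2.241) = 0.444 to Φ(2.1 - 2.807) = 0.24.
• Type II error rate β = 1 - power therefore increases (0.556 → 0.76).
Appropriate when false positives are costly — here, a legitimate email is sent to the spam folder and the user misses it.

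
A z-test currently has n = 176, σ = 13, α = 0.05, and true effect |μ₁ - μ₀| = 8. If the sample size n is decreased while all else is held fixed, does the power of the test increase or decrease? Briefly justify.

Power decreases: a smaller n inflates the standard error σ/√n, pulling the sampling distribution under H₁ back toward the critical value.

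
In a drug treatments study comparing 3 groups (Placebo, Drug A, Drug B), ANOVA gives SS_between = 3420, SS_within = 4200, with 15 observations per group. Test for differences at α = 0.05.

df_between = 2, df_within = 42. F = MS_between/MS_within = 1710.0/100.0 = 17.1. F_crit ≈ 3.22. Reject H₀. At least one mean differs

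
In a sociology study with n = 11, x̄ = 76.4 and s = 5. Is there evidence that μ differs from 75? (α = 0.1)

t = (x̄ - μ₀)/(s/√n) = (76.4 - 75)/(5/√11) = 0.929. df = 10, critical t = ±1.812. Fail to reject H₀.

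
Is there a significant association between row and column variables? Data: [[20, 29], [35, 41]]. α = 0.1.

χ² = 0.332. df = 1, critical = 2.706. Fail to reject H₀. No evidence of dependence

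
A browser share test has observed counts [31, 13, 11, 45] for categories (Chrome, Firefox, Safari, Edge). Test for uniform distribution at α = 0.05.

Expected = 25 each. χ² = Σ(O-E)²/E = 31.04. df = 3, critical value = 7.815. Reject H₀.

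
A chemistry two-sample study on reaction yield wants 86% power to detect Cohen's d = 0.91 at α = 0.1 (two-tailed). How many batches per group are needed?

z_{α/2} = 1.645, z_β = Φ⁻¹(0.86) = 1.08. For large effect (d = 0.91): n per group = 2(z_{α/2} + z_β)²/d² = 2(1.645 + 1.08)²/0.91² = 17.9 → 18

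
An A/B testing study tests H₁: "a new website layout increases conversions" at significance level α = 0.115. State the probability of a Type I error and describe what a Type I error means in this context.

P(Type I error) = α = 0.115. A Type I error is rejecting H₀ when H₀ is actually true (false positive) — here, concluding that a new website layout increases conversions when in fact this is not the case. Consequence: rolling out a layout that doesn't actually help — wasted engineering effort.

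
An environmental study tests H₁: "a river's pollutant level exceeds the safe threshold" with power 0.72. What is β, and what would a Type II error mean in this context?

β = 1 - power = 1 - 0.72 = 0.28. A Type II error is failing to reject H₀ when H₀ is false (false negative) — here, failing to conclude that a river's pollutant level exceeds the safe threshold when in fact it is true. Consequence: allowing unsafe pollution to continue.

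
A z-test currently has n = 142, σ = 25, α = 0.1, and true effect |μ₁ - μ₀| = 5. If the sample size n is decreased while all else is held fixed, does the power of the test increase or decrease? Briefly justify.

Power decreases: a smaller n inflates the standard error σ/√n, pulling the sampling distribution under H₁ back toward the critical value.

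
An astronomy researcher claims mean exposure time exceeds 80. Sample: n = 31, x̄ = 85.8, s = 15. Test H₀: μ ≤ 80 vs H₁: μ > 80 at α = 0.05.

t = (85.8 - 80)/(15/√31) = 2.153, df = 30. Critical t = 1.697. Reject H₀.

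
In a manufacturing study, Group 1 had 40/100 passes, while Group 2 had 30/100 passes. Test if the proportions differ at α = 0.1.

p̂₁ = 0.4, p̂₂ = 0.3, pooled p̂ = 0.35. z = 1.482. Critical: ±1.645. Fail to reject H₀.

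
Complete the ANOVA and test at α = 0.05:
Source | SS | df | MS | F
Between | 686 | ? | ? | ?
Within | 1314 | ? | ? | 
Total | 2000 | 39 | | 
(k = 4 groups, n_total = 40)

df_between = 3, df_within = 36. MS_between = 228.67, MS_within = 36.5. F = 6.265, F_crit ≈ 2.866. Reject H₀.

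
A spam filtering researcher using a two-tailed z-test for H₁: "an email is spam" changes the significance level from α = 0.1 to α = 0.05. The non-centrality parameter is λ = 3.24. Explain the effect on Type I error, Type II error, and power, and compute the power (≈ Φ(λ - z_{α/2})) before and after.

Decreasing α from 0.1 to 0.05:
• Type I error rate decreases (α is the Type I rate by definition).
• Critical value moves from z_{α/2} = 1.645 to 1.96, so power = Φ(λ - z_{α/2}) goes from Φ(3.24 - 1.645) = 0.945 to Φ(3.24 - 1.96) = 0.9.
• Type II error rate β = 1 - power therefore increases (0.055 → 0.1).
Appropriate when false positives are costly — here, a legitimate email is sent to the spam folder and the user misses it.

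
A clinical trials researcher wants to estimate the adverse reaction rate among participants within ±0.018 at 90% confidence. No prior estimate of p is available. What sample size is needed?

Conservative approach: use p = 0.5 (maximizes p(1-p) = 0.25). n = z²(0.25)/E² = 1.645²×0.25/0.018² = 2088.0 → n = 2088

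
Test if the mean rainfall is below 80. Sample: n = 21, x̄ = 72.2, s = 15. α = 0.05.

t = (72.2 - 80)/(15/√21) = -2.383, df = 20. Critical t = -1.725. Reject H₀.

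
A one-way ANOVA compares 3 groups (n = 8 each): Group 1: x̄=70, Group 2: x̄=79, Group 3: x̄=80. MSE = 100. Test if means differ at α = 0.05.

Grand mean = 76.33. SS_between = 485.33, MS_between = 242.67. F = 2.427, F_crit ≈ 3.467. Fail to reject H₀.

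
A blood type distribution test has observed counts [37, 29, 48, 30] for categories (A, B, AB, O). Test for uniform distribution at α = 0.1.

Expected = 36 each. χ² = Σ(O-E)²/E = 6.389. df = 3, critical value = 6.251. Reject H₀.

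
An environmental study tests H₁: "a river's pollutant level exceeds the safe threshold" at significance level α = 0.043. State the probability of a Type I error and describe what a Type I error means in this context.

P(Type I error) = α = 0.043. A Type I error is rejecting H₀ when H₀ is actually true (false positive) — here, concluding that a river's pollutant level exceeds the safe threshold when in fact this is not the case. Consequence: shutting down a compliant factory unnecessarily.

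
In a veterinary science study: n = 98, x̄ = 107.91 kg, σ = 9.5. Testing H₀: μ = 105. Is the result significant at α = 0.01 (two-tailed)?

z = (107.91 - 105)/(9.5/√98) = 3.032. Since |z| > 2.576, significant at α = 0.01.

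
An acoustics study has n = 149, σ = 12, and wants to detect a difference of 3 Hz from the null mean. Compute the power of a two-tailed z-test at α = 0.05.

SE = σ/√n = 12/√149 = 0.983. Non-centrality λ = d/SE = 3/0.983 = 3.052. Power ≈ Φ(λ - z_{α/2}) = Φ(3.052 - 1.96) = Φ(1.092) = 0.863.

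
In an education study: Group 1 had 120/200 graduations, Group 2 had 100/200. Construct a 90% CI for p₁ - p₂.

p̂₁ = 0.6, p̂₂ = 0.5. Difference = 0.1. CI = (0.019, 0.181)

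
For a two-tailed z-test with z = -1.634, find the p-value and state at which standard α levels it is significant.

p = 2·P(Z > |-1.634|) = 2·(1 - Φ(1.634)) ≈ 0.1023. Not significant at any standard level.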